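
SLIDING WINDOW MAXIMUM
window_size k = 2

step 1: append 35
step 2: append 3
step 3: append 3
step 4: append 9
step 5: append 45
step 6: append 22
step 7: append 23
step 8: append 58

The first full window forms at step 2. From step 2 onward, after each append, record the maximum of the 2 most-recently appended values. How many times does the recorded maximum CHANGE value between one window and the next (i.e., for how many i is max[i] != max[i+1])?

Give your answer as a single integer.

step 1: append 35 -> window=[35] (not full yet)
step 2: append 3 -> window=[35, 3] -> max=35
step 3: append 3 -> window=[3, 3] -> max=3
step 4: append 9 -> window=[3, 9] -> max=9
step 5: append 45 -> window=[9, 45] -> max=45
step 6: append 22 -> window=[45, 22] -> max=45
step 7: append 23 -> window=[22, 23] -> max=23
step 8: append 58 -> window=[23, 58] -> max=58
Recorded maximums: 35 3 9 45 45 23 58
Changes between consecutive maximums: 5

Answer: 5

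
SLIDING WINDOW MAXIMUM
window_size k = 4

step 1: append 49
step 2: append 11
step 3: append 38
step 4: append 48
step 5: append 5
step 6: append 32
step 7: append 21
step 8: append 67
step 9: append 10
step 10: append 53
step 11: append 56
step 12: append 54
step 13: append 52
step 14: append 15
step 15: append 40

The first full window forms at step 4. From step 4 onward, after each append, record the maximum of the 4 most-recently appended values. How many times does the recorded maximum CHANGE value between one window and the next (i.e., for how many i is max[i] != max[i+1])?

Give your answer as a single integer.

step 1: append 49 -> window=[49] (not full yet)
step 2: append 11 -> window=[49, 11] (not full yet)
step 3: append 38 -> window=[49, 11, 38] (not full yet)
step 4: append 48 -> window=[49, 11, 38, 48] -> max=49
step 5: append 5 -> window=[11, 38, 48, 5] -> max=48
step 6: append 32 -> window=[38, 48, 5, 32] -> max=48
step 7: append 21 -> window=[48, 5, 32, 21] -> max=48
step 8: append 67 -> window=[5, 32, 21, 67] -> max=67
step 9: append 10 -> window=[32, 21, 67, 10] -> max=67
step 10: append 53 -> window=[21, 67, 10, 53] -> max=67
step 11: append 56 -> window=[67, 10, 53, 56] -> max=67
step 12: append 54 -> window=[10, 53, 56, 54] -> max=56
step 13: append 52 -> window=[53, 56, 54, 52] -> max=56
step 14: append 15 -> window=[56, 54, 52, 15] -> max=56
step 15: append 40 -> window=[54, 52, 15, 40] -> max=54
Recorded maximums: 49 48 48 48 67 67 67 67 56 56 56 54
Changes between consecutive maximums: 4

Answer: 4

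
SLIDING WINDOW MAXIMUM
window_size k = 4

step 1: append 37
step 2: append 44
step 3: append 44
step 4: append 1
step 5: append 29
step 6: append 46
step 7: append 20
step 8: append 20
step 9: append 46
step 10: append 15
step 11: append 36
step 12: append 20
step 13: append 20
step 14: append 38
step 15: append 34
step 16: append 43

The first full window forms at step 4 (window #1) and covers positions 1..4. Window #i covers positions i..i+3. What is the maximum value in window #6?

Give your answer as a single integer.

step 1: append 37 -> window=[37] (not full yet)
step 2: append 44 -> window=[37, 44] (not full yet)
step 3: append 44 -> window=[37, 44, 44] (not full yet)
step 4: append 1 -> window=[37, 44, 44, 1] -> max=44
step 5: append 29 -> window=[44, 44, 1, 29] -> max=44
step 6: append 46 -> window=[44, 1, 29, 46] -> max=46
step 7: append 20 -> window=[1, 29, 46, 20] -> max=46
step 8: append 20 -> window=[29, 46, 20, 20] -> max=46
step 9: append 46 -> window=[46, 20, 20, 46] -> max=46
Window #6 max = 46

Answer: 46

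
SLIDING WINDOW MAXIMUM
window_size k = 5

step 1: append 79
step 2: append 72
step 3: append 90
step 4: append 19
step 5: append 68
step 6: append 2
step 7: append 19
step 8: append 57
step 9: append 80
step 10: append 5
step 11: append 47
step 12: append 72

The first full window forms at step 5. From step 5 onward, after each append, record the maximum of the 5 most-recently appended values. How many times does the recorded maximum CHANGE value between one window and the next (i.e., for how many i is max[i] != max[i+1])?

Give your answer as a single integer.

step 1: append 79 -> window=[79] (not full yet)
step 2: append 72 -> window=[79, 72] (not full yet)
step 3: append 90 -> window=[79, 72, 90] (not full yet)
step 4: append 19 -> window=[79, 72, 90, 19] (not full yet)
step 5: append 68 -> window=[79, 72, 90, 19, 68] -> max=90
step 6: append 2 -> window=[72, 90, 19, 68, 2] -> max=90
step 7: append 19 -> window=[90, 19, 68, 2, 19] -> max=90
step 8: append 57 -> window=[19, 68, 2, 19, 57] -> max=68
step 9: append 80 -> window=[68, 2, 19, 57, 80] -> max=80
step 10: append 5 -> window=[2, 19, 57, 80, 5] -> max=80
step 11: append 47 -> window=[19, 57, 80, 5, 47] -> max=80
step 12: append 72 -> window=[57, 80, 5, 47, 72] -> max=80
Recorded maximums: 90 90 90 68 80 80 80 80
Changes between consecutive maximums: 2

Answer: 2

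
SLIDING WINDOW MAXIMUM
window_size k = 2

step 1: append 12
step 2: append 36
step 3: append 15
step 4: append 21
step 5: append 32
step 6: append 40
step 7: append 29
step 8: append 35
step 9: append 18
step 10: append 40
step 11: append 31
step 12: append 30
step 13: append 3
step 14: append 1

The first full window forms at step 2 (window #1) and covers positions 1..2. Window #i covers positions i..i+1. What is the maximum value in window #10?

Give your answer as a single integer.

step 1: append 12 -> window=[12] (not full yet)
step 2: append 36 -> window=[12, 36] -> max=36
step 3: append 15 -> window=[36, 15] -> max=36
step 4: append 21 -> window=[15, 21] -> max=21
step 5: append 32 -> window=[21, 32] -> max=32
step 6: append 40 -> window=[32, 40] -> max=40
step 7: append 29 -> window=[40, 29] -> max=40
step 8: append 35 -> window=[29, 35] -> max=35
step 9: append 18 -> window=[35, 18] -> max=35
step 10: append 40 -> window=[18, 40] -> max=40
step 11: append 31 -> window=[40, 31] -> max=40
Window #10 max = 40

Answer: 40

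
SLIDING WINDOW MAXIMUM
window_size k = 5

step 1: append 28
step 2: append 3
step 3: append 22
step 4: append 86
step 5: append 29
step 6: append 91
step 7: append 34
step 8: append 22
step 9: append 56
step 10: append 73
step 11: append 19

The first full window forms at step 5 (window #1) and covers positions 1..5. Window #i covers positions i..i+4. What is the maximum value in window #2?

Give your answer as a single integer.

step 1: append 28 -> window=[28] (not full yet)
step 2: append 3 -> window=[28, 3] (not full yet)
step 3: append 22 -> window=[28, 3, 22] (not full yet)
step 4: append 86 -> window=[28, 3, 22, 86] (not full yet)
step 5: append 29 -> window=[28, 3, 22, 86, 29] -> max=86
step 6: append 91 -> window=[3, 22, 86, 29, 91] -> max=91
Window #2 max = 91

Answer: 91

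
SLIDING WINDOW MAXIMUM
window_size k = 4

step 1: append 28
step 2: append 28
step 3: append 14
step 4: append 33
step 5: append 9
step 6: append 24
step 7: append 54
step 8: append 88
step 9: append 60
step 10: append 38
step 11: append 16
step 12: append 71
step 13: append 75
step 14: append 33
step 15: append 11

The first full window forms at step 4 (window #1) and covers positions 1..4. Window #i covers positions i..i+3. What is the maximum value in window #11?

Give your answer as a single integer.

Answer: 75

Derivation:
step 1: append 28 -> window=[28] (not full yet)
step 2: append 28 -> window=[28, 28] (not full yet)
step 3: append 14 -> window=[28, 28, 14] (not full yet)
step 4: append 33 -> window=[28, 28, 14, 33] -> max=33
step 5: append 9 -> window=[28, 14, 33, 9] -> max=33
step 6: append 24 -> window=[14, 33, 9, 24] -> max=33
step 7: append 54 -> window=[33, 9, 24, 54] -> max=54
step 8: append 88 -> window=[9, 24, 54, 88] -> max=88
step 9: append 60 -> window=[24, 54, 88, 60] -> max=88
step 10: append 38 -> window=[54, 88, 60, 38] -> max=88
step 11: append 16 -> window=[88, 60, 38, 16] -> max=88
step 12: append 71 -> window=[60, 38, 16, 71] -> max=71
step 13: append 75 -> window=[38, 16, 71, 75] -> max=75
step 14: append 33 -> window=[16, 71, 75, 33] -> max=75
Window #11 max = 75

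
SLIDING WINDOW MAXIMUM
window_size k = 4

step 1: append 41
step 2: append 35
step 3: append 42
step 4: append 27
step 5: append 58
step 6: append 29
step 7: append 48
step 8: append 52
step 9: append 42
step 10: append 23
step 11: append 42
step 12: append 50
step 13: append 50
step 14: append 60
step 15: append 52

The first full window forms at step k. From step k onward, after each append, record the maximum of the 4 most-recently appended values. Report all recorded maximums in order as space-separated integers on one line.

Answer: 42 58 58 58 58 52 52 52 50 50 60 60

Derivation:
step 1: append 41 -> window=[41] (not full yet)
step 2: append 35 -> window=[41, 35] (not full yet)
step 3: append 42 -> window=[41, 35, 42] (not full yet)
step 4: append 27 -> window=[41, 35, 42, 27] -> max=42
step 5: append 58 -> window=[35, 42, 27, 58] -> max=58
step 6: append 29 -> window=[42, 27, 58, 29] -> max=58
step 7: append 48 -> window=[27, 58, 29, 48] -> max=58
step 8: append 52 -> window=[58, 29, 48, 52] -> max=58
step 9: append 42 -> window=[29, 48, 52, 42] -> max=52
step 10: append 23 -> window=[48, 52, 42, 23] -> max=52
step 11: append 42 -> window=[52, 42, 23, 42] -> max=52
step 12: append 50 -> window=[42, 23, 42, 50] -> max=50
step 13: append 50 -> window=[23, 42, 50, 50] -> max=50
step 14: append 60 -> window=[42, 50, 50, 60] -> max=60
step 15: append 52 -> window=[50, 50, 60, 52] -> max=60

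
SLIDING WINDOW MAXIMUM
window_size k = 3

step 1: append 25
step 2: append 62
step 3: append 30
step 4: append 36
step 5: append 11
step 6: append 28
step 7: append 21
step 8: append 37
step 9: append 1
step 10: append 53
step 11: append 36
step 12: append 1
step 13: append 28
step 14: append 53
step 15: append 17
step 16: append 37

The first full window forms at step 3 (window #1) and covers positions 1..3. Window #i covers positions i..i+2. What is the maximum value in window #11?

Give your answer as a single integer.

step 1: append 25 -> window=[25] (not full yet)
step 2: append 62 -> window=[25, 62] (not full yet)
step 3: append 30 -> window=[25, 62, 30] -> max=62
step 4: append 36 -> window=[62, 30, 36] -> max=62
step 5: append 11 -> window=[30, 36, 11] -> max=36
step 6: append 28 -> window=[36, 11, 28] -> max=36
step 7: append 21 -> window=[11, 28, 21] -> max=28
step 8: append 37 -> window=[28, 21, 37] -> max=37
step 9: append 1 -> window=[21, 37, 1] -> max=37
step 10: append 53 -> window=[37, 1, 53] -> max=53
step 11: append 36 -> window=[1, 53, 36] -> max=53
step 12: append 1 -> window=[53, 36, 1] -> max=53
step 13: append 28 -> window=[36, 1, 28] -> max=36
Window #11 max = 36

Answer: 36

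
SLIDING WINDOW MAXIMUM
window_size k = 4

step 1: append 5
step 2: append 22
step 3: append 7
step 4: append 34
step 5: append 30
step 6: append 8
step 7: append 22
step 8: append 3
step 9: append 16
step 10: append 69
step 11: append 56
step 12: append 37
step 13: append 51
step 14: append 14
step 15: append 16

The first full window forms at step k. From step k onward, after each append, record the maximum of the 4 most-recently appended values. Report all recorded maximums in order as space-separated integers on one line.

Answer: 34 34 34 34 30 22 69 69 69 69 56 51

Derivation:
step 1: append 5 -> window=[5] (not full yet)
step 2: append 22 -> window=[5, 22] (not full yet)
step 3: append 7 -> window=[5, 22, 7] (not full yet)
step 4: append 34 -> window=[5, 22, 7, 34] -> max=34
step 5: append 30 -> window=[22, 7, 34, 30] -> max=34
step 6: append 8 -> window=[7, 34, 30, 8] -> max=34
step 7: append 22 -> window=[34, 30, 8, 22] -> max=34
step 8: append 3 -> window=[30, 8, 22, 3] -> max=30
step 9: append 16 -> window=[8, 22, 3, 16] -> max=22
step 10: append 69 -> window=[22, 3, 16, 69] -> max=69
step 11: append 56 -> window=[3, 16, 69, 56] -> max=69
step 12: append 37 -> window=[16, 69, 56, 37] -> max=69
step 13: append 51 -> window=[69, 56, 37, 51] -> max=69
step 14: append 14 -> window=[56, 37, 51, 14] -> max=56
step 15: append 16 -> window=[37, 51, 14, 16] -> max=51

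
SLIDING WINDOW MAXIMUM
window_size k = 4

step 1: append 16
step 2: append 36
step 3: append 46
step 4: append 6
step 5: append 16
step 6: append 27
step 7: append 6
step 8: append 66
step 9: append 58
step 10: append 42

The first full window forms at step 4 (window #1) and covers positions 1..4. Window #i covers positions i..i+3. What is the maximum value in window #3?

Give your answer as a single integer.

Answer: 46

Derivation:
step 1: append 16 -> window=[16] (not full yet)
step 2: append 36 -> window=[16, 36] (not full yet)
step 3: append 46 -> window=[16, 36, 46] (not full yet)
step 4: append 6 -> window=[16, 36, 46, 6] -> max=46
step 5: append 16 -> window=[36, 46, 6, 16] -> max=46
step 6: append 27 -> window=[46, 6, 16, 27] -> max=46
Window #3 max = 46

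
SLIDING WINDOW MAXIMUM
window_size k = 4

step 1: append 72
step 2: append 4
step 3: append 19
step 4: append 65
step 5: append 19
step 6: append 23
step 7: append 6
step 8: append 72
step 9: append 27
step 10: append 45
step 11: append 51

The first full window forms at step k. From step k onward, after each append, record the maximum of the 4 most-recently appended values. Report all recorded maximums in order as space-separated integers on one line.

step 1: append 72 -> window=[72] (not full yet)
step 2: append 4 -> window=[72, 4] (not full yet)
step 3: append 19 -> window=[72, 4, 19] (not full yet)
step 4: append 65 -> window=[72, 4, 19, 65] -> max=72
step 5: append 19 -> window=[4, 19, 65, 19] -> max=65
step 6: append 23 -> window=[19, 65, 19, 23] -> max=65
step 7: append 6 -> window=[65, 19, 23, 6] -> max=65
step 8: append 72 -> window=[19, 23, 6, 72] -> max=72
step 9: append 27 -> window=[23, 6, 72, 27] -> max=72
step 10: append 45 -> window=[6, 72, 27, 45] -> max=72
step 11: append 51 -> window=[72, 27, 45, 51] -> max=72

Answer: 72 65 65 65 72 72 72 72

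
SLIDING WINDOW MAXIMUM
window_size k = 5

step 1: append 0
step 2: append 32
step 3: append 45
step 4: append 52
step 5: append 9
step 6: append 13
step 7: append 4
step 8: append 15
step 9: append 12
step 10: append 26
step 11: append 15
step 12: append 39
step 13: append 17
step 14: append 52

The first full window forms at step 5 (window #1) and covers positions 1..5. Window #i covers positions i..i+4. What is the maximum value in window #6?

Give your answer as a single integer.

Answer: 26

Derivation:
step 1: append 0 -> window=[0] (not full yet)
step 2: append 32 -> window=[0, 32] (not full yet)
step 3: append 45 -> window=[0, 32, 45] (not full yet)
step 4: append 52 -> window=[0, 32, 45, 52] (not full yet)
step 5: append 9 -> window=[0, 32, 45, 52, 9] -> max=52
step 6: append 13 -> window=[32, 45, 52, 9, 13] -> max=52
step 7: append 4 -> window=[45, 52, 9, 13, 4] -> max=52
step 8: append 15 -> window=[52, 9, 13, 4, 15] -> max=52
step 9: append 12 -> window=[9, 13, 4, 15, 12] -> max=15
step 10: append 26 -> window=[13, 4, 15, 12, 26] -> max=26
Window #6 max = 26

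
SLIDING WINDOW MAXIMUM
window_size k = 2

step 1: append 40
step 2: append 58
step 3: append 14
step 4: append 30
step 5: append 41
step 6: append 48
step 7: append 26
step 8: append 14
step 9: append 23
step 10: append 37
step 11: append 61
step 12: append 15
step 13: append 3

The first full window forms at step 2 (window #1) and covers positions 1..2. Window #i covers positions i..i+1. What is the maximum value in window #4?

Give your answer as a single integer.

step 1: append 40 -> window=[40] (not full yet)
step 2: append 58 -> window=[40, 58] -> max=58
step 3: append 14 -> window=[58, 14] -> max=58
step 4: append 30 -> window=[14, 30] -> max=30
step 5: append 41 -> window=[30, 41] -> max=41
Window #4 max = 41

Answer: 41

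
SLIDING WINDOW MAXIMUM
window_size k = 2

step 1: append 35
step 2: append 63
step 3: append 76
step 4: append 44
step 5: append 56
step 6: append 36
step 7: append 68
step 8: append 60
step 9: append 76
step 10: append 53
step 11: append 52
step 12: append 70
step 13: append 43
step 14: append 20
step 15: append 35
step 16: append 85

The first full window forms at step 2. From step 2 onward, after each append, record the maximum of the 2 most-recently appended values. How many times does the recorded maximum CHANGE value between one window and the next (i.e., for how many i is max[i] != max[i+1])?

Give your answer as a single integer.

Answer: 9

Derivation:
step 1: append 35 -> window=[35] (not full yet)
step 2: append 63 -> window=[35, 63] -> max=63
step 3: append 76 -> window=[63, 76] -> max=76
step 4: append 44 -> window=[76, 44] -> max=76
step 5: append 56 -> window=[44, 56] -> max=56
step 6: append 36 -> window=[56, 36] -> max=56
step 7: append 68 -> window=[36, 68] -> max=68
step 8: append 60 -> window=[68, 60] -> max=68
step 9: append 76 -> window=[60, 76] -> max=76
step 10: append 53 -> window=[76, 53] -> max=76
step 11: append 52 -> window=[53, 52] -> max=53
step 12: append 70 -> window=[52, 70] -> max=70
step 13: append 43 -> window=[70, 43] -> max=70
step 14: append 20 -> window=[43, 20] -> max=43
step 15: append 35 -> window=[20, 35] -> max=35
step 16: append 85 -> window=[35, 85] -> max=85
Recorded maximums: 63 76 76 56 56 68 68 76 76 53 70 70 43 35 85
Changes between consecutive maximums: 9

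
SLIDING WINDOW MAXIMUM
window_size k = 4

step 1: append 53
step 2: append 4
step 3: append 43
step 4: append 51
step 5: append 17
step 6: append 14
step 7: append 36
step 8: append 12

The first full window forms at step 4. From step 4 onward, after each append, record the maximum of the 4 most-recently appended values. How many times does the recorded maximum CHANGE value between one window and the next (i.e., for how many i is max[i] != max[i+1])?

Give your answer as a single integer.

Answer: 2

Derivation:
step 1: append 53 -> window=[53] (not full yet)
step 2: append 4 -> window=[53, 4] (not full yet)
step 3: append 43 -> window=[53, 4, 43] (not full yet)
step 4: append 51 -> window=[53, 4, 43, 51] -> max=53
step 5: append 17 -> window=[4, 43, 51, 17] -> max=51
step 6: append 14 -> window=[43, 51, 17, 14] -> max=51
step 7: append 36 -> window=[51, 17, 14, 36] -> max=51
step 8: append 12 -> window=[17, 14, 36, 12] -> max=36
Recorded maximums: 53 51 51 51 36
Changes between consecutive maximums: 2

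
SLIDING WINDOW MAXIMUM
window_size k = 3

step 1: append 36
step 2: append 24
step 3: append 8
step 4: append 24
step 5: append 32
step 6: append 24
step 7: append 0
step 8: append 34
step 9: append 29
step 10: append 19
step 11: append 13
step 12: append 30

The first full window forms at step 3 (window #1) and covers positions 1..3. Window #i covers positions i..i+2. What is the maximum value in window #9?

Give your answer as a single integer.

step 1: append 36 -> window=[36] (not full yet)
step 2: append 24 -> window=[36, 24] (not full yet)
step 3: append 8 -> window=[36, 24, 8] -> max=36
step 4: append 24 -> window=[24, 8, 24] -> max=24
step 5: append 32 -> window=[8, 24, 32] -> max=32
step 6: append 24 -> window=[24, 32, 24] -> max=32
step 7: append 0 -> window=[32, 24, 0] -> max=32
step 8: append 34 -> window=[24, 0, 34] -> max=34
step 9: append 29 -> window=[0, 34, 29] -> max=34
step 10: append 19 -> window=[34, 29, 19] -> max=34
step 11: append 13 -> window=[29, 19, 13] -> max=29
Window #9 max = 29

Answer: 29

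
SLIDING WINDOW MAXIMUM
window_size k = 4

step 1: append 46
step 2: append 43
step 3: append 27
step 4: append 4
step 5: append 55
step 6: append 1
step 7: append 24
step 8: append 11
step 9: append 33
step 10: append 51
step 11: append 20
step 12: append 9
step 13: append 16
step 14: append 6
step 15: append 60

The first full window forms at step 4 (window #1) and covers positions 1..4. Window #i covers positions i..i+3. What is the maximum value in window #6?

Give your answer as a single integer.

Answer: 33

Derivation:
step 1: append 46 -> window=[46] (not full yet)
step 2: append 43 -> window=[46, 43] (not full yet)
step 3: append 27 -> window=[46, 43, 27] (not full yet)
step 4: append 4 -> window=[46, 43, 27, 4] -> max=46
step 5: append 55 -> window=[43, 27, 4, 55] -> max=55
step 6: append 1 -> window=[27, 4, 55, 1] -> max=55
step 7: append 24 -> window=[4, 55, 1, 24] -> max=55
step 8: append 11 -> window=[55, 1, 24, 11] -> max=55
step 9: append 33 -> window=[1, 24, 11, 33] -> max=33
Window #6 max = 33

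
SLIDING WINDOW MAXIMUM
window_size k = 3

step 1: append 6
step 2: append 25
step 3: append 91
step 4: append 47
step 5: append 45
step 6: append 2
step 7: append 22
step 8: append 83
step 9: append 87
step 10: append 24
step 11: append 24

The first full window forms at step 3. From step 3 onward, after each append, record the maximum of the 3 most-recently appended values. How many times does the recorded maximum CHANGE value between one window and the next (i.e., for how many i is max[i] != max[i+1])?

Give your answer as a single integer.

step 1: append 6 -> window=[6] (not full yet)
step 2: append 25 -> window=[6, 25] (not full yet)
step 3: append 91 -> window=[6, 25, 91] -> max=91
step 4: append 47 -> window=[25, 91, 47] -> max=91
step 5: append 45 -> window=[91, 47, 45] -> max=91
step 6: append 2 -> window=[47, 45, 2] -> max=47
step 7: append 22 -> window=[45, 2, 22] -> max=45
step 8: append 83 -> window=[2, 22, 83] -> max=83
step 9: append 87 -> window=[22, 83, 87] -> max=87
step 10: append 24 -> window=[83, 87, 24] -> max=87
step 11: append 24 -> window=[87, 24, 24] -> max=87
Recorded maximums: 91 91 91 47 45 83 87 87 87
Changes between consecutive maximums: 4

Answer: 4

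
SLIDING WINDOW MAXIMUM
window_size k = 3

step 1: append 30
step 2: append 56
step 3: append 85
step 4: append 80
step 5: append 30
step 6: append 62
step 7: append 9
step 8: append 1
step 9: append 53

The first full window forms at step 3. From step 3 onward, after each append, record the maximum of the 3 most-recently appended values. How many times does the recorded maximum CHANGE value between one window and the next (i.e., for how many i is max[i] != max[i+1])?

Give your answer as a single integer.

step 1: append 30 -> window=[30] (not full yet)
step 2: append 56 -> window=[30, 56] (not full yet)
step 3: append 85 -> window=[30, 56, 85] -> max=85
step 4: append 80 -> window=[56, 85, 80] -> max=85
step 5: append 30 -> window=[85, 80, 30] -> max=85
step 6: append 62 -> window=[80, 30, 62] -> max=80
step 7: append 9 -> window=[30, 62, 9] -> max=62
step 8: append 1 -> window=[62, 9, 1] -> max=62
step 9: append 53 -> window=[9, 1, 53] -> max=53
Recorded maximums: 85 85 85 80 62 62 53
Changes between consecutive maximums: 3

Answer: 3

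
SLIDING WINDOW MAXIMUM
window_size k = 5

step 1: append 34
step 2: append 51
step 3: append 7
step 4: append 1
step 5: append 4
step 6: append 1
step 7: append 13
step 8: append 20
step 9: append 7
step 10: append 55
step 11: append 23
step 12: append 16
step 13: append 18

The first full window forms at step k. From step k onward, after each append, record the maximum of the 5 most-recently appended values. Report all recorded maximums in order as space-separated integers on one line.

step 1: append 34 -> window=[34] (not full yet)
step 2: append 51 -> window=[34, 51] (not full yet)
step 3: append 7 -> window=[34, 51, 7] (not full yet)
step 4: append 1 -> window=[34, 51, 7, 1] (not full yet)
step 5: append 4 -> window=[34, 51, 7, 1, 4] -> max=51
step 6: append 1 -> window=[51, 7, 1, 4, 1] -> max=51
step 7: append 13 -> window=[7, 1, 4, 1, 13] -> max=13
step 8: append 20 -> window=[1, 4, 1, 13, 20] -> max=20
step 9: append 7 -> window=[4, 1, 13, 20, 7] -> max=20
step 10: append 55 -> window=[1, 13, 20, 7, 55] -> max=55
step 11: append 23 -> window=[13, 20, 7, 55, 23] -> max=55
step 12: append 16 -> window=[20, 7, 55, 23, 16] -> max=55
step 13: append 18 -> window=[7, 55, 23, 16, 18] -> max=55

Answer: 51 51 13 20 20 55 55 55 55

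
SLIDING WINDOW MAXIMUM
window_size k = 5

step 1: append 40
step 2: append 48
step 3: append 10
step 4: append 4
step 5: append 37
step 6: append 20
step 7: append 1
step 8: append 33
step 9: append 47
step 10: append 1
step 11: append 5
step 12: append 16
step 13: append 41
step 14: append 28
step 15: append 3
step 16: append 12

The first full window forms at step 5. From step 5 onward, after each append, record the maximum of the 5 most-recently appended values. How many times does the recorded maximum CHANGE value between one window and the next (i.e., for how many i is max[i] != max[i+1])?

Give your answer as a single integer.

step 1: append 40 -> window=[40] (not full yet)
step 2: append 48 -> window=[40, 48] (not full yet)
step 3: append 10 -> window=[40, 48, 10] (not full yet)
step 4: append 4 -> window=[40, 48, 10, 4] (not full yet)
step 5: append 37 -> window=[40, 48, 10, 4, 37] -> max=48
step 6: append 20 -> window=[48, 10, 4, 37, 20] -> max=48
step 7: append 1 -> window=[10, 4, 37, 20, 1] -> max=37
step 8: append 33 -> window=[4, 37, 20, 1, 33] -> max=37
step 9: append 47 -> window=[37, 20, 1, 33, 47] -> max=47
step 10: append 1 -> window=[20, 1, 33, 47, 1] -> max=47
step 11: append 5 -> window=[1, 33, 47, 1, 5] -> max=47
step 12: append 16 -> window=[33, 47, 1, 5, 16] -> max=47
step 13: append 41 -> window=[47, 1, 5, 16, 41] -> max=47
step 14: append 28 -> window=[1, 5, 16, 41, 28] -> max=41
step 15: append 3 -> window=[5, 16, 41, 28, 3] -> max=41
step 16: append 12 -> window=[16, 41, 28, 3, 12] -> max=41
Recorded maximums: 48 48 37 37 47 47 47 47 47 41 41 41
Changes between consecutive maximums: 3

Answer: 3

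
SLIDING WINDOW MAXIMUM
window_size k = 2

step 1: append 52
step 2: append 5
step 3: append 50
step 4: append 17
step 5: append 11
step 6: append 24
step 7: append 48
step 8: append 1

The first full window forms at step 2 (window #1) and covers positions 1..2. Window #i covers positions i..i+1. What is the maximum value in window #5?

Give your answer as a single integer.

step 1: append 52 -> window=[52] (not full yet)
step 2: append 5 -> window=[52, 5] -> max=52
step 3: append 50 -> window=[5, 50] -> max=50
step 4: append 17 -> window=[50, 17] -> max=50
step 5: append 11 -> window=[17, 11] -> max=17
step 6: append 24 -> window=[11, 24] -> max=24
Window #5 max = 24

Answer: 24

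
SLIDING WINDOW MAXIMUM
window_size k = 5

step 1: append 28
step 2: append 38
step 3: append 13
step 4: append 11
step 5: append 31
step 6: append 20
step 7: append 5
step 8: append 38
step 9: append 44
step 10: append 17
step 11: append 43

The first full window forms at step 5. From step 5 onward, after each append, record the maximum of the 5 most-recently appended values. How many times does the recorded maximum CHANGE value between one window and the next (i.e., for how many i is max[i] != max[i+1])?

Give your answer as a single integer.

step 1: append 28 -> window=[28] (not full yet)
step 2: append 38 -> window=[28, 38] (not full yet)
step 3: append 13 -> window=[28, 38, 13] (not full yet)
step 4: append 11 -> window=[28, 38, 13, 11] (not full yet)
step 5: append 31 -> window=[28, 38, 13, 11, 31] -> max=38
step 6: append 20 -> window=[38, 13, 11, 31, 20] -> max=38
step 7: append 5 -> window=[13, 11, 31, 20, 5] -> max=31
step 8: append 38 -> window=[11, 31, 20, 5, 38] -> max=38
step 9: append 44 -> window=[31, 20, 5, 38, 44] -> max=44
step 10: append 17 -> window=[20, 5, 38, 44, 17] -> max=44
step 11: append 43 -> window=[5, 38, 44, 17, 43] -> max=44
Recorded maximums: 38 38 31 38 44 44 44
Changes between consecutive maximums: 3

Answer: 3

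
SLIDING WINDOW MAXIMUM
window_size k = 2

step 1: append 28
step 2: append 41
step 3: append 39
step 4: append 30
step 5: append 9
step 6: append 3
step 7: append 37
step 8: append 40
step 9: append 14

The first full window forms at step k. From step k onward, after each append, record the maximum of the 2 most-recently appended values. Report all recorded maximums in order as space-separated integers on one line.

step 1: append 28 -> window=[28] (not full yet)
step 2: append 41 -> window=[28, 41] -> max=41
step 3: append 39 -> window=[41, 39] -> max=41
step 4: append 30 -> window=[39, 30] -> max=39
step 5: append 9 -> window=[30, 9] -> max=30
step 6: append 3 -> window=[9, 3] -> max=9
step 7: append 37 -> window=[3, 37] -> max=37
step 8: append 40 -> window=[37, 40] -> max=40
step 9: append 14 -> window=[40, 14] -> max=40

Answer: 41 41 39 30 9 37 40 40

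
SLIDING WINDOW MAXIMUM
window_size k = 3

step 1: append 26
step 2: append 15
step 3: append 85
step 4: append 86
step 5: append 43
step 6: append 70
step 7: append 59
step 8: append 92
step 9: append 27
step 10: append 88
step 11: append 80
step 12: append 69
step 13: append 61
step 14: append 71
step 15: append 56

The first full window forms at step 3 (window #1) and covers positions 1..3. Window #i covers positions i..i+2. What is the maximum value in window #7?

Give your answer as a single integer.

step 1: append 26 -> window=[26] (not full yet)
step 2: append 15 -> window=[26, 15] (not full yet)
step 3: append 85 -> window=[26, 15, 85] -> max=85
step 4: append 86 -> window=[15, 85, 86] -> max=86
step 5: append 43 -> window=[85, 86, 43] -> max=86
step 6: append 70 -> window=[86, 43, 70] -> max=86
step 7: append 59 -> window=[43, 70, 59] -> max=70
step 8: append 92 -> window=[70, 59, 92] -> max=92
step 9: append 27 -> window=[59, 92, 27] -> max=92
Window #7 max = 92

Answer: 92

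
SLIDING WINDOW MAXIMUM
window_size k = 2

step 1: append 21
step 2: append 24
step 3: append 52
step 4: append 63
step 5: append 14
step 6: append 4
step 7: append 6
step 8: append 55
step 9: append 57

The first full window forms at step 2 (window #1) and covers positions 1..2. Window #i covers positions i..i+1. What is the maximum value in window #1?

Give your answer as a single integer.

step 1: append 21 -> window=[21] (not full yet)
step 2: append 24 -> window=[21, 24] -> max=24
Window #1 max = 24

Answer: 24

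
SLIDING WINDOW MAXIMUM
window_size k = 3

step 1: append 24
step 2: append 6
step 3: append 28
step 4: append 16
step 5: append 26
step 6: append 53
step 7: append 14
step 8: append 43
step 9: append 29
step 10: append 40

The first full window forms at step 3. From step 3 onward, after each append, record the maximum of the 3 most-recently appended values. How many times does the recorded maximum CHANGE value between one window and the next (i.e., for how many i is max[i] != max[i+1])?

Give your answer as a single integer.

step 1: append 24 -> window=[24] (not full yet)
step 2: append 6 -> window=[24, 6] (not full yet)
step 3: append 28 -> window=[24, 6, 28] -> max=28
step 4: append 16 -> window=[6, 28, 16] -> max=28
step 5: append 26 -> window=[28, 16, 26] -> max=28
step 6: append 53 -> window=[16, 26, 53] -> max=53
step 7: append 14 -> window=[26, 53, 14] -> max=53
step 8: append 43 -> window=[53, 14, 43] -> max=53
step 9: append 29 -> window=[14, 43, 29] -> max=43
step 10: append 40 -> window=[43, 29, 40] -> max=43
Recorded maximums: 28 28 28 53 53 53 43 43
Changes between consecutive maximums: 2

Answer: 2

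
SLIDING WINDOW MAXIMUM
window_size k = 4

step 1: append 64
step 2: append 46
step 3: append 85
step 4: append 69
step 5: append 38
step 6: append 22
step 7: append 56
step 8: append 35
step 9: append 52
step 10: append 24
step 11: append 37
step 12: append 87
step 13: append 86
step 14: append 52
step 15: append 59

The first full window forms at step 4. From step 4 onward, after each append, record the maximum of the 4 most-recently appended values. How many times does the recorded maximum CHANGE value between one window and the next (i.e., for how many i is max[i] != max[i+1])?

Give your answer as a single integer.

Answer: 4

Derivation:
step 1: append 64 -> window=[64] (not full yet)
step 2: append 46 -> window=[64, 46] (not full yet)
step 3: append 85 -> window=[64, 46, 85] (not full yet)
step 4: append 69 -> window=[64, 46, 85, 69] -> max=85
step 5: append 38 -> window=[46, 85, 69, 38] -> max=85
step 6: append 22 -> window=[85, 69, 38, 22] -> max=85
step 7: append 56 -> window=[69, 38, 22, 56] -> max=69
step 8: append 35 -> window=[38, 22, 56, 35] -> max=56
step 9: append 52 -> window=[22, 56, 35, 52] -> max=56
step 10: append 24 -> window=[56, 35, 52, 24] -> max=56
step 11: append 37 -> window=[35, 52, 24, 37] -> max=52
step 12: append 87 -> window=[52, 24, 37, 87] -> max=87
step 13: append 86 -> window=[24, 37, 87, 86] -> max=87
step 14: append 52 -> window=[37, 87, 86, 52] -> max=87
step 15: append 59 -> window=[87, 86, 52, 59] -> max=87
Recorded maximums: 85 85 85 69 56 56 56 52 87 87 87 87
Changes between consecutive maximums: 4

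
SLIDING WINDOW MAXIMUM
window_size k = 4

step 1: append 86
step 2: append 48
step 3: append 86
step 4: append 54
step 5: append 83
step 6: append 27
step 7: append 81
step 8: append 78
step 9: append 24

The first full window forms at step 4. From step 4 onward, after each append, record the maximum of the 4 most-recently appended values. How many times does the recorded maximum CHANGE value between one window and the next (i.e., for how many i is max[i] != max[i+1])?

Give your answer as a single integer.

step 1: append 86 -> window=[86] (not full yet)
step 2: append 48 -> window=[86, 48] (not full yet)
step 3: append 86 -> window=[86, 48, 86] (not full yet)
step 4: append 54 -> window=[86, 48, 86, 54] -> max=86
step 5: append 83 -> window=[48, 86, 54, 83] -> max=86
step 6: append 27 -> window=[86, 54, 83, 27] -> max=86
step 7: append 81 -> window=[54, 83, 27, 81] -> max=83
step 8: append 78 -> window=[83, 27, 81, 78] -> max=83
step 9: append 24 -> window=[27, 81, 78, 24] -> max=81
Recorded maximums: 86 86 86 83 83 81
Changes between consecutive maximums: 2

Answer: 2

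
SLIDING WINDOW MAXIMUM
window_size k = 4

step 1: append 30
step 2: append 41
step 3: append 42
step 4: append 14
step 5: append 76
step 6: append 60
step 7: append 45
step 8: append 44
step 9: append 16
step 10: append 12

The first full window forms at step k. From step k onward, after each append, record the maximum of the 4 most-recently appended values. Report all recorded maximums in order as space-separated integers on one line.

step 1: append 30 -> window=[30] (not full yet)
step 2: append 41 -> window=[30, 41] (not full yet)
step 3: append 42 -> window=[30, 41, 42] (not full yet)
step 4: append 14 -> window=[30, 41, 42, 14] -> max=42
step 5: append 76 -> window=[41, 42, 14, 76] -> max=76
step 6: append 60 -> window=[42, 14, 76, 60] -> max=76
step 7: append 45 -> window=[14, 76, 60, 45] -> max=76
step 8: append 44 -> window=[76, 60, 45, 44] -> max=76
step 9: append 16 -> window=[60, 45, 44, 16] -> max=60
step 10: append 12 -> window=[45, 44, 16, 12] -> max=45

Answer: 42 76 76 76 76 60 45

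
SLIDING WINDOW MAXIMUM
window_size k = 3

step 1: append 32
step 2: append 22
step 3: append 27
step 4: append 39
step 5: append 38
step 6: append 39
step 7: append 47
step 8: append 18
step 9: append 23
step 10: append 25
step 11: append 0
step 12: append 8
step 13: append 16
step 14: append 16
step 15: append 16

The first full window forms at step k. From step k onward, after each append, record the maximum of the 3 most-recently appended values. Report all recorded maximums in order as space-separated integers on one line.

step 1: append 32 -> window=[32] (not full yet)
step 2: append 22 -> window=[32, 22] (not full yet)
step 3: append 27 -> window=[32, 22, 27] -> max=32
step 4: append 39 -> window=[22, 27, 39] -> max=39
step 5: append 38 -> window=[27, 39, 38] -> max=39
step 6: append 39 -> window=[39, 38, 39] -> max=39
step 7: append 47 -> window=[38, 39, 47] -> max=47
step 8: append 18 -> window=[39, 47, 18] -> max=47
step 9: append 23 -> window=[47, 18, 23] -> max=47
step 10: append 25 -> window=[18, 23, 25] -> max=25
step 11: append 0 -> window=[23, 25, 0] -> max=25
step 12: append 8 -> window=[25, 0, 8] -> max=25
step 13: append 16 -> window=[0, 8, 16] -> max=16
step 14: append 16 -> window=[8, 16, 16] -> max=16
step 15: append 16 -> window=[16, 16, 16] -> max=16

Answer: 32 39 39 39 47 47 47 25 25 25 16 16 16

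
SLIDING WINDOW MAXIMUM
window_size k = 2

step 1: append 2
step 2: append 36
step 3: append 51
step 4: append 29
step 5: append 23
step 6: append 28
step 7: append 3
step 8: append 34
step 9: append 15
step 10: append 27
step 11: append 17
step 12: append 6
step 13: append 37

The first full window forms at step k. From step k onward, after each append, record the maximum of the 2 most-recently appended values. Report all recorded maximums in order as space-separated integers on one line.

Answer: 36 51 51 29 28 28 34 34 27 27 17 37

Derivation:
step 1: append 2 -> window=[2] (not full yet)
step 2: append 36 -> window=[2, 36] -> max=36
step 3: append 51 -> window=[36, 51] -> max=51
step 4: append 29 -> window=[51, 29] -> max=51
step 5: append 23 -> window=[29, 23] -> max=29
step 6: append 28 -> window=[23, 28] -> max=28
step 7: append 3 -> window=[28, 3] -> max=28
step 8: append 34 -> window=[3, 34] -> max=34
step 9: append 15 -> window=[34, 15] -> max=34
step 10: append 27 -> window=[15, 27] -> max=27
step 11: append 17 -> window=[27, 17] -> max=27
step 12: append 6 -> window=[17, 6] -> max=17
step 13: append 37 -> window=[6, 37] -> max=37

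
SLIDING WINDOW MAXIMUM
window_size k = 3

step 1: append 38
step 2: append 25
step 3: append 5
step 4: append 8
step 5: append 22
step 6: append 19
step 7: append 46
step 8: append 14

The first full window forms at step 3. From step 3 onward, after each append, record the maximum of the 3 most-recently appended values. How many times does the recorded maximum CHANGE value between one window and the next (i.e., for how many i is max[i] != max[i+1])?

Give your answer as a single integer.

Answer: 3

Derivation:
step 1: append 38 -> window=[38] (not full yet)
step 2: append 25 -> window=[38, 25] (not full yet)
step 3: append 5 -> window=[38, 25, 5] -> max=38
step 4: append 8 -> window=[25, 5, 8] -> max=25
step 5: append 22 -> window=[5, 8, 22] -> max=22
step 6: append 19 -> window=[8, 22, 19] -> max=22
step 7: append 46 -> window=[22, 19, 46] -> max=46
step 8: append 14 -> window=[19, 46, 14] -> max=46
Recorded maximums: 38 25 22 22 46 46
Changes between consecutive maximums: 3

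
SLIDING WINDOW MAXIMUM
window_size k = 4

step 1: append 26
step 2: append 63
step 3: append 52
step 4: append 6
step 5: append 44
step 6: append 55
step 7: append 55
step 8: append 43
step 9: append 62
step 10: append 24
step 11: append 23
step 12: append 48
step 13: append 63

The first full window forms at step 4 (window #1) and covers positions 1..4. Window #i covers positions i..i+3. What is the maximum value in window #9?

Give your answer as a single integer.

Answer: 62

Derivation:
step 1: append 26 -> window=[26] (not full yet)
step 2: append 63 -> window=[26, 63] (not full yet)
step 3: append 52 -> window=[26, 63, 52] (not full yet)
step 4: append 6 -> window=[26, 63, 52, 6] -> max=63
step 5: append 44 -> window=[63, 52, 6, 44] -> max=63
step 6: append 55 -> window=[52, 6, 44, 55] -> max=55
step 7: append 55 -> window=[6, 44, 55, 55] -> max=55
step 8: append 43 -> window=[44, 55, 55, 43] -> max=55
step 9: append 62 -> window=[55, 55, 43, 62] -> max=62
step 10: append 24 -> window=[55, 43, 62, 24] -> max=62
step 11: append 23 -> window=[43, 62, 24, 23] -> max=62
step 12: append 48 -> window=[62, 24, 23, 48] -> max=62
Window #9 max = 62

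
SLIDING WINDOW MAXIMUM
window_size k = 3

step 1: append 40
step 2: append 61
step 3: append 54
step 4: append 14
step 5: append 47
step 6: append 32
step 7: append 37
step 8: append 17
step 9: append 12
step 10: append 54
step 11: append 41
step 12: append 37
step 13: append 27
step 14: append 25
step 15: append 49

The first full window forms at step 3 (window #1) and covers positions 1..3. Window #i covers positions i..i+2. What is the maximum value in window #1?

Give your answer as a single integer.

Answer: 61

Derivation:
step 1: append 40 -> window=[40] (not full yet)
step 2: append 61 -> window=[40, 61] (not full yet)
step 3: append 54 -> window=[40, 61, 54] -> max=61
Window #1 max = 61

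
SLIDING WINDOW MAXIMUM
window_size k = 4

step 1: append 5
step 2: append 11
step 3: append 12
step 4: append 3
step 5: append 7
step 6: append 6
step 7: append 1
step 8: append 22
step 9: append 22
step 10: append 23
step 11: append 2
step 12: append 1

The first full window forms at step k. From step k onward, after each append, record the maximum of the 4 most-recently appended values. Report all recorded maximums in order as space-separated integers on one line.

step 1: append 5 -> window=[5] (not full yet)
step 2: append 11 -> window=[5, 11] (not full yet)
step 3: append 12 -> window=[5, 11, 12] (not full yet)
step 4: append 3 -> window=[5, 11, 12, 3] -> max=12
step 5: append 7 -> window=[11, 12, 3, 7] -> max=12
step 6: append 6 -> window=[12, 3, 7, 6] -> max=12
step 7: append 1 -> window=[3, 7, 6, 1] -> max=7
step 8: append 22 -> window=[7, 6, 1, 22] -> max=22
step 9: append 22 -> window=[6, 1, 22, 22] -> max=22
step 10: append 23 -> window=[1, 22, 22, 23] -> max=23
step 11: append 2 -> window=[22, 22, 23, 2] -> max=23
step 12: append 1 -> window=[22, 23, 2, 1] -> max=23

Answer: 12 12 12 7 22 22 23 23 23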